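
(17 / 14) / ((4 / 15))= 255 / 56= 4.55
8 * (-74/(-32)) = 37/2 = 18.50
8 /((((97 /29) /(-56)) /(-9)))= 116928 /97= 1205.44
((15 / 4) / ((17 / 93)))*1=20.51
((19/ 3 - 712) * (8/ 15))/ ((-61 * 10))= 8468/ 13725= 0.62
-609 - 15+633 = 9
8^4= 4096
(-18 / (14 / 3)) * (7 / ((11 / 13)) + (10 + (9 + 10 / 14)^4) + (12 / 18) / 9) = -6363351721 / 184877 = -34419.38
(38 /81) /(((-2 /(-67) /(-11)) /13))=-182039 /81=-2247.40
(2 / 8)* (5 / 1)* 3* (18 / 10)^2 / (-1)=-243 / 20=-12.15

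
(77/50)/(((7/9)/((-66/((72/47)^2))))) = -267289/4800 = -55.69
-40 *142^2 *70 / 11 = -56459200 / 11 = -5132654.55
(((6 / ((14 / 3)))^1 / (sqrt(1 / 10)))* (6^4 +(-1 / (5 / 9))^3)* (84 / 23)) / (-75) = -5805756* sqrt(10) / 71875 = -255.44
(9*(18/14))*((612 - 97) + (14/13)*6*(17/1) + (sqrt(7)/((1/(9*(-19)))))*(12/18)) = 657963/91 - 9234*sqrt(7)/7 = 3740.24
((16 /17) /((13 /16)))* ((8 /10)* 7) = 7168 /1105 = 6.49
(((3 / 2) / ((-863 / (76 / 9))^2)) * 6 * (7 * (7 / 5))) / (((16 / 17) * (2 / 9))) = 300713 / 7447690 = 0.04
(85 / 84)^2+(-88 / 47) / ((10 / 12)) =-2027693 / 1658160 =-1.22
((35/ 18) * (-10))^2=30625/ 81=378.09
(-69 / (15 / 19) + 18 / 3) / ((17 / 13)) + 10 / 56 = -147723 / 2380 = -62.07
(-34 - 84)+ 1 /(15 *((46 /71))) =-81349 /690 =-117.90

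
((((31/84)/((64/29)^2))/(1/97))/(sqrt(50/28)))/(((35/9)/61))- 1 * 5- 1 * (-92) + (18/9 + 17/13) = 462786321 * sqrt(14)/20070400 + 1174/13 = 176.58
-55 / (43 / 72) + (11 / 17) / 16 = -1076647 / 11696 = -92.05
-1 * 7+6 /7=-43 /7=-6.14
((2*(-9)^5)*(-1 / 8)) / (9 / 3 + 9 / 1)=19683 / 16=1230.19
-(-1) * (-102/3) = -34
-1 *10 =-10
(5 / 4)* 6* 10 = 75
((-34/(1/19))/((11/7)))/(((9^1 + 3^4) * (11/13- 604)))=29393/3881295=0.01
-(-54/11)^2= -2916/121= -24.10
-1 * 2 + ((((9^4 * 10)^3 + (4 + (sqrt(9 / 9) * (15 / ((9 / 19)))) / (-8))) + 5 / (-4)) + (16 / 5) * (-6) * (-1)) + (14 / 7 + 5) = 282429536481022.99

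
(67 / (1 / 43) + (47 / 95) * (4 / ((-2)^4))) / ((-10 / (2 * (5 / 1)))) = -1094827 / 380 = -2881.12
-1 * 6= -6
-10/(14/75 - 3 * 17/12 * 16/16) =3000/1219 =2.46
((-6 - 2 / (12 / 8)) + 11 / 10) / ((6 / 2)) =-2.08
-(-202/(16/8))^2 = -10201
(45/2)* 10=225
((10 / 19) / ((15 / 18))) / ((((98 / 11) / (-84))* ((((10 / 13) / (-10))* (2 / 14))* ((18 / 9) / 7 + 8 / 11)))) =10164 / 19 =534.95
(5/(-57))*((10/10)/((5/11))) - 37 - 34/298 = -316849/8493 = -37.31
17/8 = 2.12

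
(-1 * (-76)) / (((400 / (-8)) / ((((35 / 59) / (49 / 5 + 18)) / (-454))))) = 133 / 1861627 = 0.00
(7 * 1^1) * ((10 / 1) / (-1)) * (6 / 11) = -38.18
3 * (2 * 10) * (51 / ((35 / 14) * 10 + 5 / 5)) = 1530 / 13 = 117.69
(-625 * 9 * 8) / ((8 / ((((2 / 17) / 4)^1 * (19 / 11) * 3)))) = -320625 / 374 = -857.29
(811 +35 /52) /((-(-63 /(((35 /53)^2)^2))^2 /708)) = -38147274640234375 /7284383778129237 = -5.24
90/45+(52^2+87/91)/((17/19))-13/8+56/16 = 37462909/12376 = 3027.06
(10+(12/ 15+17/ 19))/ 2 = 1111/ 190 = 5.85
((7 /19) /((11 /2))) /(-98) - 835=-1221606 /1463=-835.00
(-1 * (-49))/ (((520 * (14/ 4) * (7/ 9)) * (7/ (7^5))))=21609/ 260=83.11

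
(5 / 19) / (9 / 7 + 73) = 7 / 1976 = 0.00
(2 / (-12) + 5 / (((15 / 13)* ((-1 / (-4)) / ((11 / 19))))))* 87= 32625 / 38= 858.55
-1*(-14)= 14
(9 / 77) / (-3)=-3 / 77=-0.04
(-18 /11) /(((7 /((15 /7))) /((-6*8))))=12960 /539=24.04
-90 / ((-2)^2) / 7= -45 / 14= -3.21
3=3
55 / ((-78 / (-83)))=4565 / 78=58.53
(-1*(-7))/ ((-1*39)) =-7/ 39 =-0.18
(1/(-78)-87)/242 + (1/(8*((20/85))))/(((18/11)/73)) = 1922477/82368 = 23.34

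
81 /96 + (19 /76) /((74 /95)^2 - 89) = 21467023 /25527968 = 0.84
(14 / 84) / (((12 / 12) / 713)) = 713 / 6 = 118.83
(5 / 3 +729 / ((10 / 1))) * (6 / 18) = 2237 / 90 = 24.86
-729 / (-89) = 729 / 89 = 8.19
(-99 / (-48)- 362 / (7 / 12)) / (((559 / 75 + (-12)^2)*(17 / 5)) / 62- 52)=805298625 / 56890232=14.16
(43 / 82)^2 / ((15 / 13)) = 24037 / 100860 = 0.24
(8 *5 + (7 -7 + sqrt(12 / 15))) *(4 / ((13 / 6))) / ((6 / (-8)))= -1280 / 13 -64 *sqrt(5) / 65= -100.66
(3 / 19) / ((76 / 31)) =93 / 1444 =0.06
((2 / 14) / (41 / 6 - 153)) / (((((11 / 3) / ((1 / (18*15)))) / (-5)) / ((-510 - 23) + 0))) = -533 / 202587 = -0.00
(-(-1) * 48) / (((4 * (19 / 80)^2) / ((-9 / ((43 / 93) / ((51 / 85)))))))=-38568960 / 15523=-2484.63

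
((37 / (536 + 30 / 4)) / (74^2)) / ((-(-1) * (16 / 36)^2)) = 81 / 1287008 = 0.00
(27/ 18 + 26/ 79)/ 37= 289/ 5846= 0.05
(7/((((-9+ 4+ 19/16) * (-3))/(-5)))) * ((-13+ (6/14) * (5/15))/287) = 2400/17507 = 0.14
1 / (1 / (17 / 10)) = 17 / 10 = 1.70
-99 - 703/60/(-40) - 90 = -452897/2400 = -188.71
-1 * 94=-94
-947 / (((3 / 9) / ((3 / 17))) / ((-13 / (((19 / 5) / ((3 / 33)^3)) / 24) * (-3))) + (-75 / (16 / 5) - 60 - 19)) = 79775280 / 7769509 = 10.27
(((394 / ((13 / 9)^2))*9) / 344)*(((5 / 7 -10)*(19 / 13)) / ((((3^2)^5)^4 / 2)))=-18715 / 1696703111760677396922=-0.00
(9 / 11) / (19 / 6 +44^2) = 0.00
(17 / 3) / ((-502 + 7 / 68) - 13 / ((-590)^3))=-59354531000 / 5257034917587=-0.01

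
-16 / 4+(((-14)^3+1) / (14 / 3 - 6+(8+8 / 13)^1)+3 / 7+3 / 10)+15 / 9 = -378.28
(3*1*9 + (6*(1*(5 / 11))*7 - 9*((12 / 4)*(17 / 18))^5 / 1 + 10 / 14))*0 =0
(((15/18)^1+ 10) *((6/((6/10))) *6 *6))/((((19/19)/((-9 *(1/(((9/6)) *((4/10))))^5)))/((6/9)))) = -8125000/27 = -300925.93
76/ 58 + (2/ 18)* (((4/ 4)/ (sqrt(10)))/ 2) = 1.33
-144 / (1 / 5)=-720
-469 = -469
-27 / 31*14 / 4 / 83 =-189 / 5146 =-0.04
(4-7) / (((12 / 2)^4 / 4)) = -1 / 108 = -0.01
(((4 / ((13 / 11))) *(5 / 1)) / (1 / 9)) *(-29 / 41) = -57420 / 533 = -107.73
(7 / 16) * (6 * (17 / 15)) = 119 / 40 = 2.98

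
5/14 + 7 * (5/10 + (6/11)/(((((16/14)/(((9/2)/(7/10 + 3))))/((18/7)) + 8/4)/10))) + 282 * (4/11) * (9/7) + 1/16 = 151.91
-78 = -78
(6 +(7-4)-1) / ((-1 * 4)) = -2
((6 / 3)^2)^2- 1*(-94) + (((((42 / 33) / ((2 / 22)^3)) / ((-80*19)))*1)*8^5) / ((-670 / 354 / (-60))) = -7368118538 / 6365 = -1157599.14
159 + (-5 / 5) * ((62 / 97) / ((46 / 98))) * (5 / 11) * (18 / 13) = 50452827 / 319033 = 158.14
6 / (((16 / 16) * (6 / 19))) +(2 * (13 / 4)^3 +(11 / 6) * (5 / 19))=160765 / 1824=88.14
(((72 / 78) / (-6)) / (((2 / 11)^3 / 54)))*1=-35937 / 26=-1382.19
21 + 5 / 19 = 404 / 19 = 21.26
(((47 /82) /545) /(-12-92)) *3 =-141 /4647760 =-0.00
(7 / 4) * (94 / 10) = 329 / 20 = 16.45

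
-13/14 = -0.93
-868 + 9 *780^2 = 5474732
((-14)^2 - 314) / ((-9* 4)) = 59 / 18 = 3.28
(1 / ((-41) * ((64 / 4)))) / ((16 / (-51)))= 51 / 10496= 0.00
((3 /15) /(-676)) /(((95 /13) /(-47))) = 47 /24700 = 0.00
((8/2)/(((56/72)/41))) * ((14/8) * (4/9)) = 164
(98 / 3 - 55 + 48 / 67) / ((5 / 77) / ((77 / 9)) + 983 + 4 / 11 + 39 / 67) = -25761505 / 1172605701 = -0.02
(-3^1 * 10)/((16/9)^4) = -98415/32768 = -3.00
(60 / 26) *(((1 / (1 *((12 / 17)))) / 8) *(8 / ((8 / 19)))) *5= 8075 / 208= 38.82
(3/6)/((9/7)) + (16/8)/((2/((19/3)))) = 121/18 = 6.72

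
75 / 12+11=69 / 4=17.25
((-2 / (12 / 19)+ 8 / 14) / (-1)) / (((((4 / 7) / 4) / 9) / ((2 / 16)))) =327 / 16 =20.44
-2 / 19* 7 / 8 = -7 / 76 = -0.09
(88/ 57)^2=7744/ 3249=2.38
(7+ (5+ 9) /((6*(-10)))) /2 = 203 /60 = 3.38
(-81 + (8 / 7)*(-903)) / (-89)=1113 / 89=12.51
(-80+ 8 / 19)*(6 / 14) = -648 / 19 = -34.11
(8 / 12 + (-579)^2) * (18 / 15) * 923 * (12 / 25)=891152808 / 5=178230561.60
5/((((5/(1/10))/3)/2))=3/5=0.60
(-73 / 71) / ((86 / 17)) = -1241 / 6106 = -0.20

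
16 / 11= 1.45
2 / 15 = 0.13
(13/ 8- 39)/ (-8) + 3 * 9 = 2027/ 64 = 31.67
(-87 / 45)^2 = 841 / 225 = 3.74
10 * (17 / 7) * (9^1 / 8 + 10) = 7565 / 28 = 270.18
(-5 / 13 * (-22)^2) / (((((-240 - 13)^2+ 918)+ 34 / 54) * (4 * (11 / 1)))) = -1485 / 22789598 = -0.00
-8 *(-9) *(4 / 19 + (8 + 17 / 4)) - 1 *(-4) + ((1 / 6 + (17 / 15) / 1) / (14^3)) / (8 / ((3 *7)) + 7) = 10403327941 / 11544400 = 901.16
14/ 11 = 1.27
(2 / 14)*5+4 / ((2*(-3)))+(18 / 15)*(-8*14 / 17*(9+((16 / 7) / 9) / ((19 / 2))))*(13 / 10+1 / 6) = -10644563 / 101745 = -104.62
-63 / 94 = -0.67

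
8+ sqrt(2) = 9.41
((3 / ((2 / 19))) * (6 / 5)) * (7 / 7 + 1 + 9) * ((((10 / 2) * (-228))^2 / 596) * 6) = 733364280 / 149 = 4921907.92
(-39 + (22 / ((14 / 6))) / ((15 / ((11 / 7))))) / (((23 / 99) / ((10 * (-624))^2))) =-7179992202240 / 1127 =-6370889265.52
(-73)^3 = -389017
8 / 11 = 0.73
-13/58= -0.22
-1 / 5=-0.20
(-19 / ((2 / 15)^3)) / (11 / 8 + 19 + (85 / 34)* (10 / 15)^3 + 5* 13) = -91125 / 979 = -93.08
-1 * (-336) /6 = 56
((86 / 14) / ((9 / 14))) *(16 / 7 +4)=3784 / 63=60.06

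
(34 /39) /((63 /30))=340 /819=0.42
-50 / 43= -1.16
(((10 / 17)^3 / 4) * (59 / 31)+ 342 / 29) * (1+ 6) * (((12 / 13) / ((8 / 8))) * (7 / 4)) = 134.45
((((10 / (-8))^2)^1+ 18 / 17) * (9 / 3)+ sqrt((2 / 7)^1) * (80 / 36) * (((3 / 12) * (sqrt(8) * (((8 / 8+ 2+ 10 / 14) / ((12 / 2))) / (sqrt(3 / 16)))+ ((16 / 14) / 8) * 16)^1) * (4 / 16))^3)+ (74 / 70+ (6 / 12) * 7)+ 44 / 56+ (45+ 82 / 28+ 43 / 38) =62.34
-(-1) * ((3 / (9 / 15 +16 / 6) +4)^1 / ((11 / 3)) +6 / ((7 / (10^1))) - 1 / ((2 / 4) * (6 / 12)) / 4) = 4804 / 539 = 8.91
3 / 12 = 1 / 4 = 0.25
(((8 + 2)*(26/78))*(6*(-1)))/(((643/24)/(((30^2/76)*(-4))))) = 432000/12217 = 35.36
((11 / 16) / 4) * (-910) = -5005 / 32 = -156.41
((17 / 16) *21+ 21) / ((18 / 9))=693 / 32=21.66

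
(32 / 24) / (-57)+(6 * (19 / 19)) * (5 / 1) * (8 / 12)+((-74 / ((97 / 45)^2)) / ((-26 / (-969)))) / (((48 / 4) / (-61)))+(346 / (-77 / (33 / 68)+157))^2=96496907527457 / 2091620700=46134.99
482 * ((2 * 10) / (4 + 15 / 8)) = 77120 / 47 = 1640.85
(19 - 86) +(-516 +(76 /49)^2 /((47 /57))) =-65460569 /112847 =-580.08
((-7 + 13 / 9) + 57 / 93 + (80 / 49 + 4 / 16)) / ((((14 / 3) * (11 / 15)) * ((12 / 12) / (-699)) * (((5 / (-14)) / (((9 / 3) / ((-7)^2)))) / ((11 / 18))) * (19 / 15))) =-30780465 / 595448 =-51.69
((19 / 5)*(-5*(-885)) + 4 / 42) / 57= 295.00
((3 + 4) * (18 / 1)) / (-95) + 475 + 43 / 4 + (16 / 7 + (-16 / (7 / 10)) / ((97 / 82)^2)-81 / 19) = 11665816363 / 25027940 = 466.11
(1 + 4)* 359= 1795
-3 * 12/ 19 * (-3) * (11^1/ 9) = 6.95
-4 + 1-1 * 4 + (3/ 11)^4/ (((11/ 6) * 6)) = -1127276/ 161051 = -7.00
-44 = -44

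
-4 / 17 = -0.24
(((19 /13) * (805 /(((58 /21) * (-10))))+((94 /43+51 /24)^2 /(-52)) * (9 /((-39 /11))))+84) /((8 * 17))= 98149648917 /315500816384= 0.31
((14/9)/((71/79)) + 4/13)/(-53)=-0.04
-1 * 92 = -92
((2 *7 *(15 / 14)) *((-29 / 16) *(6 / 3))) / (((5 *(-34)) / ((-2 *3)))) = -1.92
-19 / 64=-0.30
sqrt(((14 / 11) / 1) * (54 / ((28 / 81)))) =27 * sqrt(33) / 11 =14.10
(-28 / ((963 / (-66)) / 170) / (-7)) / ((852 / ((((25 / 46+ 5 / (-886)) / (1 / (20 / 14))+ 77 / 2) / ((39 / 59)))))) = -206003431810 / 63395377227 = -3.25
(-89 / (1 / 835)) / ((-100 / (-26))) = -193219 / 10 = -19321.90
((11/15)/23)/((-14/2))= -11/2415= -0.00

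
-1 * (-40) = 40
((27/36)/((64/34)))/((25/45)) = 459/640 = 0.72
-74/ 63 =-1.17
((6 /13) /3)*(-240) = -480 /13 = -36.92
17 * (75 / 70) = 255 / 14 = 18.21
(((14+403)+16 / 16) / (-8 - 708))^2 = 43681 / 128164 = 0.34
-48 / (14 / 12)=-288 / 7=-41.14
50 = 50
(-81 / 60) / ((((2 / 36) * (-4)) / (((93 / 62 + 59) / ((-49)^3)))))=-29403 / 9411920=-0.00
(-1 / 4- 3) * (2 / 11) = -13 / 22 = -0.59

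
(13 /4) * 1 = 13 /4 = 3.25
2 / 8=1 / 4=0.25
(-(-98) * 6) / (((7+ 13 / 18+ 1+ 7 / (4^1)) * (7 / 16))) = 48384 / 377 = 128.34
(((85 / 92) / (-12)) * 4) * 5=-1.54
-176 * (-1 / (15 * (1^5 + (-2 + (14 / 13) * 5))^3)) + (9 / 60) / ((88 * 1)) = 137775281 / 977819040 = 0.14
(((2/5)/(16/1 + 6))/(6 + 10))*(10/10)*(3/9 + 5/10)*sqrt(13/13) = 1/1056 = 0.00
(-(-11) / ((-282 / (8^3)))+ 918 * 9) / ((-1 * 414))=-581063 / 29187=-19.91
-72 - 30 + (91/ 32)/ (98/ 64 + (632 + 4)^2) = -1320279851/ 12943921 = -102.00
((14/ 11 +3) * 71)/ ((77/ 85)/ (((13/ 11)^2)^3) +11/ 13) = 1369100238805/ 5319260672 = 257.39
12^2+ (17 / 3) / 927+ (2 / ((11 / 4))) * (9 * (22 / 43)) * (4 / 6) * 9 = 19623467 / 119583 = 164.10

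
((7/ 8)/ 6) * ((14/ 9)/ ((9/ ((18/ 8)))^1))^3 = 0.01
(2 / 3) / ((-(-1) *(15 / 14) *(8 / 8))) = 28 / 45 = 0.62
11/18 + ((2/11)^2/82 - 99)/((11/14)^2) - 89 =-2687778407/10805058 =-248.75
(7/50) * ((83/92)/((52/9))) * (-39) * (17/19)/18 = -29631/699200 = -0.04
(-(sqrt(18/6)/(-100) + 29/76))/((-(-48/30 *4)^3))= -3625/2490368 + 5 *sqrt(3)/131072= -0.00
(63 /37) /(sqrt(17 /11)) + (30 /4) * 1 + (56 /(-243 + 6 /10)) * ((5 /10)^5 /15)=63 * sqrt(187) /629 + 109073 /14544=8.87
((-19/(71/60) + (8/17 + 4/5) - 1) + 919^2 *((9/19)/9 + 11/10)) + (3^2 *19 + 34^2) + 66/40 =974780.54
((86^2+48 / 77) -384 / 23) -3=13064539 / 1771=7376.93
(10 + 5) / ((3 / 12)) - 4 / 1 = 56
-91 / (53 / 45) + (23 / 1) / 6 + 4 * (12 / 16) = -22397 / 318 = -70.43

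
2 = 2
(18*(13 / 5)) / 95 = 0.49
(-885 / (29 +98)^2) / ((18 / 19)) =-5605 / 96774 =-0.06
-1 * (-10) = 10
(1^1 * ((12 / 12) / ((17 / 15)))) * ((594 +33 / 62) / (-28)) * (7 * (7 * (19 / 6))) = -24512565 / 8432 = -2907.09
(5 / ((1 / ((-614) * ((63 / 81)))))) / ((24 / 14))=-75215 / 54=-1392.87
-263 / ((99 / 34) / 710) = -6348820 / 99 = -64129.49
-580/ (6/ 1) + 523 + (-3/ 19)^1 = 24292/ 57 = 426.18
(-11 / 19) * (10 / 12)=-55 / 114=-0.48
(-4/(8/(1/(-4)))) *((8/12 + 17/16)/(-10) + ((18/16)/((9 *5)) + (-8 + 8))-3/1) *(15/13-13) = 116347/24960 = 4.66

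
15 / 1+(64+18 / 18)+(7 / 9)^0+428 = 509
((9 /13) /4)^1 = 0.17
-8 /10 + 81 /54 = 7 /10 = 0.70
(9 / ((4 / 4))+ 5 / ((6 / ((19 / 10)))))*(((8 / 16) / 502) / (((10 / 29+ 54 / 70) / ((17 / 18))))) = 2191385 / 245706912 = 0.01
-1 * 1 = -1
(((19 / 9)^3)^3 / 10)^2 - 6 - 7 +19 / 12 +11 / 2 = 26009636076340129263229 / 3752365882424978025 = 6931.53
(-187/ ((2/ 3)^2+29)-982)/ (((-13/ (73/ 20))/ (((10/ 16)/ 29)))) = 19119649/ 3196960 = 5.98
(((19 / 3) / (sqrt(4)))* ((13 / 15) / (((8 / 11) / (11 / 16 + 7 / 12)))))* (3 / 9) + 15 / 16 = 262937 / 103680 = 2.54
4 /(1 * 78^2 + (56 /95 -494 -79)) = 380 /523601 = 0.00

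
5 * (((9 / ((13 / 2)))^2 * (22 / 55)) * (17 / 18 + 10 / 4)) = 13.21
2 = 2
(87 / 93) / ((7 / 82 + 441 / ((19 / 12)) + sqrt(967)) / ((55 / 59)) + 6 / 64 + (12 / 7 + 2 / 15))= 7231649418791397600 / 2296824951170590325047 - 25788504664581120 * sqrt(967) / 2296824951170590325047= 0.00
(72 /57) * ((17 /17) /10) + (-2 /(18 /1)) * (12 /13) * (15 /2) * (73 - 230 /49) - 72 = -7529086 /60515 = -124.42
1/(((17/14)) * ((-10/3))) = -21/85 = -0.25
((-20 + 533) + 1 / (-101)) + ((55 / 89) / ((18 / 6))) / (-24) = 512.98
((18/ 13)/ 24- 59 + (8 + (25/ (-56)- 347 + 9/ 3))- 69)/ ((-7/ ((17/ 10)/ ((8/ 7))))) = 1149455/ 11648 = 98.68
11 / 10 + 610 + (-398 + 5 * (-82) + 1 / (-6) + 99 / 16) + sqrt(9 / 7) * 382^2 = -45811 / 240 + 437772 * sqrt(7) / 7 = 165271.38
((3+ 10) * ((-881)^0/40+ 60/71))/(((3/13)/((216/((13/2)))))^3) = 11989845504/355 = 33774212.69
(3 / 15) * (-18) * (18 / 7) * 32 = -10368 / 35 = -296.23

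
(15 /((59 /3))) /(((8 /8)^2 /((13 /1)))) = 585 /59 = 9.92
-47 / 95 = -0.49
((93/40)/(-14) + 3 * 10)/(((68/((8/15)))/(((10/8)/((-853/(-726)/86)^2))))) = 1356836066289/865854710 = 1567.05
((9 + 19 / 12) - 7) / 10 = 43 / 120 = 0.36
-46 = -46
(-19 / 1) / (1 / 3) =-57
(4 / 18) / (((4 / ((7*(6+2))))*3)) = 28 / 27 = 1.04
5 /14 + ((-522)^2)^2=1039465423589 /14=74247530256.36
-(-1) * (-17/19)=-17/19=-0.89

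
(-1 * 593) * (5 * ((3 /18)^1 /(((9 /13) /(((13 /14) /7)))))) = -501085 /5292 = -94.69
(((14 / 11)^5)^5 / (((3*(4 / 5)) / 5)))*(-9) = -843727421359656995897160499200 / 108347059433883722041830251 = -7787.27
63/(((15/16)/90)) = 6048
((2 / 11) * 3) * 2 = 12 / 11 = 1.09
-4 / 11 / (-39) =4 / 429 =0.01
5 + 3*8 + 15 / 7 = 218 / 7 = 31.14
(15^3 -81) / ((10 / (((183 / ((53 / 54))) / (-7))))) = -16275654 / 1855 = -8773.94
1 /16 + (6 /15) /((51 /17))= 47 /240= 0.20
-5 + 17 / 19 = -78 / 19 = -4.11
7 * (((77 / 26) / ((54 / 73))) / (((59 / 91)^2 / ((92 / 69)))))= 25064039 / 281961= 88.89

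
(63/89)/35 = 9/445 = 0.02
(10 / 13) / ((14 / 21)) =15 / 13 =1.15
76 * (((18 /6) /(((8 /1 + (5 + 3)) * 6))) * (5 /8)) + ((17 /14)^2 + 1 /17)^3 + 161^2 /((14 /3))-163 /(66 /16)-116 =1649264168464931 /305189035536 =5404.07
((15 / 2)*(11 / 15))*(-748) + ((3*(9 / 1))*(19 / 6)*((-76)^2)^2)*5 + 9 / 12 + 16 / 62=1768528439749 / 124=14262326127.01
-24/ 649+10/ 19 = 0.49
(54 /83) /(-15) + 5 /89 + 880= 32503273 /36935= 880.01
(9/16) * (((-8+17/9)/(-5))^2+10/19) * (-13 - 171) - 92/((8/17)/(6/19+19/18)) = -326393/684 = -477.18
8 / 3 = 2.67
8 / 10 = 0.80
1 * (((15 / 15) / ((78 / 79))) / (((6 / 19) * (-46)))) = -0.07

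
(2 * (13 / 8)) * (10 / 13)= 5 / 2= 2.50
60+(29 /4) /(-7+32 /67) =102937 /1748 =58.89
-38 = -38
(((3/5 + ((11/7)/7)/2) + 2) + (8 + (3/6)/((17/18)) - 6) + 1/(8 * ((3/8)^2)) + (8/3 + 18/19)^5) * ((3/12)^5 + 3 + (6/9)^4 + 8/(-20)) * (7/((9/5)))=3622093073896549671827/534501249400903680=6776.58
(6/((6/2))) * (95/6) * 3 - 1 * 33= 62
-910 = -910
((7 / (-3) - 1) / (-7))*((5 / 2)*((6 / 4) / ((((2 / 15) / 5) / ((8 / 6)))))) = 625 / 7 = 89.29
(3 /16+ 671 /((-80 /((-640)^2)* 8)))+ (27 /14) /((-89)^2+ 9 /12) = -1524057845069 /3548944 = -429439.81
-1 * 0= 0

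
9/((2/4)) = 18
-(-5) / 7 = 0.71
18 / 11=1.64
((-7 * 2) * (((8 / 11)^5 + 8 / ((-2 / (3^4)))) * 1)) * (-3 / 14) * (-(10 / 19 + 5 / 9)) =9647334860 / 9179907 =1050.92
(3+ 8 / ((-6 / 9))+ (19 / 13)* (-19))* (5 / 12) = -1195 / 78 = -15.32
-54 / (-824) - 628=-258709 / 412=-627.93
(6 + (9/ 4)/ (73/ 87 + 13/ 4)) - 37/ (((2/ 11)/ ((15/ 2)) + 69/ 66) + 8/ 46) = -311640171/ 13431697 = -23.20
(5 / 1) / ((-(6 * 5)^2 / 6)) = -1 / 30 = -0.03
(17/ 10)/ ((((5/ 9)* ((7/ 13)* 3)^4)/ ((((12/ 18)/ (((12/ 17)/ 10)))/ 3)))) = 8254129/ 5834430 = 1.41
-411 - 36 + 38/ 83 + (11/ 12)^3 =-63934391/ 143424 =-445.77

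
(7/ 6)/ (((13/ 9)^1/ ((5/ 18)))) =35/ 156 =0.22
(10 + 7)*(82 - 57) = 425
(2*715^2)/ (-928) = -511225/ 464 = -1101.78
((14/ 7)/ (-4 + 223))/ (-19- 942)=-2/ 210459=-0.00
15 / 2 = 7.50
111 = 111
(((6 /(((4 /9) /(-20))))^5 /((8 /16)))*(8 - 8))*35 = 0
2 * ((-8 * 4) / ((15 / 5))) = -64 / 3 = -21.33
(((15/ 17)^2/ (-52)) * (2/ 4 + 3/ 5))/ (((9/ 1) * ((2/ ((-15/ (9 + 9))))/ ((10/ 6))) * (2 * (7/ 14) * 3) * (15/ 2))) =275/ 4869072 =0.00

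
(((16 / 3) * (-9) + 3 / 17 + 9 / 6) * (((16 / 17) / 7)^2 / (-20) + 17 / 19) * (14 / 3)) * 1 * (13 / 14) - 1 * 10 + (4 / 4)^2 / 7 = -247363341 / 1306858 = -189.28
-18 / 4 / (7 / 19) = -171 / 14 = -12.21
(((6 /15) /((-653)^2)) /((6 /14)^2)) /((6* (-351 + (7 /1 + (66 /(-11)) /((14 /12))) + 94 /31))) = -10633 /4323493037790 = -0.00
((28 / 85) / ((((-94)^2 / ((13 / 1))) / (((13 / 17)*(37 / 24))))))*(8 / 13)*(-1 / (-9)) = 3367 / 86184135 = 0.00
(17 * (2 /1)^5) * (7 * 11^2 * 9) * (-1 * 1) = -4146912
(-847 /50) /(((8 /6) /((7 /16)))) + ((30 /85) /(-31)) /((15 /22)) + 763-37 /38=24237906129 /32041600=756.45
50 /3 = 16.67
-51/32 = -1.59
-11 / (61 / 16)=-176 / 61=-2.89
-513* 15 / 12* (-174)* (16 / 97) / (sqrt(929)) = 1785240* sqrt(929) / 90113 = 603.83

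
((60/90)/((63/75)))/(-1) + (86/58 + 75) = 138284/1827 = 75.69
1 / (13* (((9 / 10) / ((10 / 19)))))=100 / 2223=0.04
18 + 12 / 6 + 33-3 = 50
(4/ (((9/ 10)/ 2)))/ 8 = 10/ 9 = 1.11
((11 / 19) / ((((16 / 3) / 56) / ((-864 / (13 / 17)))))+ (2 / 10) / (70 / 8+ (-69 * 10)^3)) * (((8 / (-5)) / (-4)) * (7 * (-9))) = 1404405266876613288 / 8114172083875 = 173080.54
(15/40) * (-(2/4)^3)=-3/64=-0.05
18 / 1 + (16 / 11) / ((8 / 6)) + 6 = 276 / 11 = 25.09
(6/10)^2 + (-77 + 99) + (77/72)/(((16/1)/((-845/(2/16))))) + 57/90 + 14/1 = -1493449/3600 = -414.85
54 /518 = 0.10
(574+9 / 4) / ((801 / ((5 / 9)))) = 11525 / 28836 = 0.40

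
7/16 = 0.44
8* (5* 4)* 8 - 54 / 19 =24266 / 19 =1277.16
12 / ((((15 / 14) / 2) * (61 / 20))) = 7.34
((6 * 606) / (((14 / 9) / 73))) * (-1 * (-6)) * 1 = 7166556 / 7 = 1023793.71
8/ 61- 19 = -1151/ 61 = -18.87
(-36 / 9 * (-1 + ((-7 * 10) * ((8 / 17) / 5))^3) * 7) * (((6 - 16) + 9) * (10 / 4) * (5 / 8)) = -246722175 / 19652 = -12554.56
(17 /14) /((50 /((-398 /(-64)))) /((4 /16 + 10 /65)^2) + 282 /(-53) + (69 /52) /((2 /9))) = 587383524 /24161732815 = 0.02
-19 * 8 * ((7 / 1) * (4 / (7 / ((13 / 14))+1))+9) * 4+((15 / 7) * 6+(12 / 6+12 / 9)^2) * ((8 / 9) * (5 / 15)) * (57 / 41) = -6413135056 / 860139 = -7455.93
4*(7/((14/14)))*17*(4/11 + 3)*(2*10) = 352240/11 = 32021.82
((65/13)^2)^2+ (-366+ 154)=413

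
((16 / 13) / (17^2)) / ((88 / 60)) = 120 / 41327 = 0.00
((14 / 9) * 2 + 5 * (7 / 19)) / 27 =0.18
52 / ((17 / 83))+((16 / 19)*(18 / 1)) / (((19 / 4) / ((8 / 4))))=1597244 / 6137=260.26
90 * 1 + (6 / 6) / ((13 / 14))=1184 / 13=91.08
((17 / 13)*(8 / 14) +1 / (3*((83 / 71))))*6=6.19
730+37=767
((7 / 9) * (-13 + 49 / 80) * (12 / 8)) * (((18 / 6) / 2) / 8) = -6937 / 2560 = -2.71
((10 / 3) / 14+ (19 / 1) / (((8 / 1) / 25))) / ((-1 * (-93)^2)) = -10015 / 1453032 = -0.01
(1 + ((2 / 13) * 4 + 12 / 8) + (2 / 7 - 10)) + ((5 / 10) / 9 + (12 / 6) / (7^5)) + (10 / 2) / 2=-15901355 / 3932838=-4.04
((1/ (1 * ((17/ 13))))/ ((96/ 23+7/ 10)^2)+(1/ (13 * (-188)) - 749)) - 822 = -1570.97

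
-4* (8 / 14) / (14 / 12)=-96 / 49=-1.96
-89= -89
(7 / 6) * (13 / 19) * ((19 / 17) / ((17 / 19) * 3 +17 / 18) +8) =7974967 / 1202529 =6.63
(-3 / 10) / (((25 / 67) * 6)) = -67 / 500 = -0.13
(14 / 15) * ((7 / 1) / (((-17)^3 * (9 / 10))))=-196 / 132651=-0.00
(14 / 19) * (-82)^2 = 94136 / 19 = 4954.53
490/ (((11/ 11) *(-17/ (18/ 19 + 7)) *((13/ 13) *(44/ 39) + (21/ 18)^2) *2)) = -3462732/ 75259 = -46.01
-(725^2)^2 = -276281640625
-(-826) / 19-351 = -5843 / 19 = -307.53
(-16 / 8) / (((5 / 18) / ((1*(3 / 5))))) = -108 / 25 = -4.32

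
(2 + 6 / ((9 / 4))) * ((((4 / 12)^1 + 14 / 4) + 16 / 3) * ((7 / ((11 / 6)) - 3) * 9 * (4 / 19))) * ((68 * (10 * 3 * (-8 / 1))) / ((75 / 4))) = -1096704 / 19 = -57721.26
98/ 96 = 49/ 48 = 1.02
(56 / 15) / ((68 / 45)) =42 / 17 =2.47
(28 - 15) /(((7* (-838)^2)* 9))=13 /44241372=0.00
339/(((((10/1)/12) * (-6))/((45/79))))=-3051/79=-38.62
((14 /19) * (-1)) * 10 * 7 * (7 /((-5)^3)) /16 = 343 /1900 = 0.18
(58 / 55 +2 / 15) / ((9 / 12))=784 / 495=1.58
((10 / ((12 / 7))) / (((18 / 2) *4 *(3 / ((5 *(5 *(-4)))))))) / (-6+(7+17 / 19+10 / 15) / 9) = 475 / 444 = 1.07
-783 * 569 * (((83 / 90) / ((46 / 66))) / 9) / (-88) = 1369583 / 1840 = 744.34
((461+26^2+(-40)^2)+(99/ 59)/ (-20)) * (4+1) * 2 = 3229561/ 118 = 27369.16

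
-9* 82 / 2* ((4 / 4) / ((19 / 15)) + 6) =-47601 / 19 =-2505.32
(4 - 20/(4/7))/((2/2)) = -31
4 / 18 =2 / 9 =0.22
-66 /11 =-6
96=96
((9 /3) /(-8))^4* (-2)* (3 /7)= -243 /14336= -0.02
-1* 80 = -80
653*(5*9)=29385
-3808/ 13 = -292.92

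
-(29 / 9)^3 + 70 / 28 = -45133 / 1458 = -30.96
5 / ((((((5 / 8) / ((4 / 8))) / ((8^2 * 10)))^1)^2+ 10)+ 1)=262144 / 576717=0.45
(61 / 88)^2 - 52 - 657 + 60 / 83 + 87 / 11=-449854101 / 642752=-699.89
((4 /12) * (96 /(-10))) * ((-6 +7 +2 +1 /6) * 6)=-304 /5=-60.80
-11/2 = -5.50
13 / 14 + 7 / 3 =137 / 42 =3.26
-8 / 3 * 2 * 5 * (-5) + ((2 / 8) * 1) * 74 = 911 / 6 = 151.83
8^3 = 512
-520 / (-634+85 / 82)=42640 / 51903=0.82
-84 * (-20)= 1680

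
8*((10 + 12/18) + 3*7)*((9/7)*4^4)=583680/7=83382.86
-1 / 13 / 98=-1 / 1274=-0.00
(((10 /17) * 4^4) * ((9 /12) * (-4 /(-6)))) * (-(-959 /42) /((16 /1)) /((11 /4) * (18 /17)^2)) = 93160 /2673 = 34.85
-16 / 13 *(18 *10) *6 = -17280 / 13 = -1329.23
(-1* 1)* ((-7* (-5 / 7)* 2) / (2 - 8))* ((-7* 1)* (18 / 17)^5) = -22044960 / 1419857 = -15.53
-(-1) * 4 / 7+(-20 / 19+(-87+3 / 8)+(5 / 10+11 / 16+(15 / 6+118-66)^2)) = 6137857 / 2128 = 2884.33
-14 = -14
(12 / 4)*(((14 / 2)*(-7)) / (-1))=147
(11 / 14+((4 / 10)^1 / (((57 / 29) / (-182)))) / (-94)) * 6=221237 / 31255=7.08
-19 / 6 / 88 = -19 / 528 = -0.04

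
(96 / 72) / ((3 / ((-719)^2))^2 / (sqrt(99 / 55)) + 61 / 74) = 1289593006074910212884738696 / 797282162539555976208406623 - 5853814988611984 * sqrt(5) / 265760720846518658736135541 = 1.62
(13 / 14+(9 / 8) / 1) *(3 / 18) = 115 / 336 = 0.34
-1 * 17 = -17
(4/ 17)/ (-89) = -4/ 1513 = -0.00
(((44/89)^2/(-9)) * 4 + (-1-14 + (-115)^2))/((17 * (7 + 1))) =470859973/4847652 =97.13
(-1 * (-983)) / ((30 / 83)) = 81589 / 30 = 2719.63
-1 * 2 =-2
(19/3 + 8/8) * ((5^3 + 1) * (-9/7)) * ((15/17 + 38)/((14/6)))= -2355804/119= -19796.67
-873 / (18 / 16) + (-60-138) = -974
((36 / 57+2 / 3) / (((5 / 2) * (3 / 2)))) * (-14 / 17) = -4144 / 14535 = -0.29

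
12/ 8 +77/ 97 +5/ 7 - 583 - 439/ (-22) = -4182919/ 7469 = -560.04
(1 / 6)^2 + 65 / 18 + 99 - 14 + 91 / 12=866 / 9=96.22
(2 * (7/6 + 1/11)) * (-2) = -166/33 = -5.03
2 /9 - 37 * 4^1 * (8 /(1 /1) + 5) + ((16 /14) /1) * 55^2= 96602 /63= 1533.37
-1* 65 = -65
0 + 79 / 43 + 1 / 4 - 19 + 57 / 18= -7093 / 516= -13.75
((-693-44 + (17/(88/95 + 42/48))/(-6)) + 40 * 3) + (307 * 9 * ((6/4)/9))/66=-611.60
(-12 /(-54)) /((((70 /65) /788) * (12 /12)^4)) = 10244 /63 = 162.60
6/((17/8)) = 48/17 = 2.82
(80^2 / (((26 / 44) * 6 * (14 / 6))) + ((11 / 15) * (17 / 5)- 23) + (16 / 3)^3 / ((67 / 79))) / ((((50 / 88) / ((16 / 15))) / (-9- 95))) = -21602093151232 / 118715625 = -181965.04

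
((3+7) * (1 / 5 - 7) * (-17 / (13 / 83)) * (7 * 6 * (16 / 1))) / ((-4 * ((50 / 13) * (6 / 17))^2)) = -1261668226 / 1875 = -672889.72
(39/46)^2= 1521/2116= 0.72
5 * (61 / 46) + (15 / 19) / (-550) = 159328 / 24035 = 6.63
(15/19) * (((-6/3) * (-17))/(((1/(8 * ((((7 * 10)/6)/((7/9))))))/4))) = 244800/19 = 12884.21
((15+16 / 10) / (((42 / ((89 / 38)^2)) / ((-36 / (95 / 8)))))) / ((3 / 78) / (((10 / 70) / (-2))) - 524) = 34187036 / 2728338725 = 0.01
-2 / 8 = -1 / 4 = -0.25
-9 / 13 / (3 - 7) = 9 / 52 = 0.17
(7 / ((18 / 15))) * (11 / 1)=385 / 6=64.17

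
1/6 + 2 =13/6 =2.17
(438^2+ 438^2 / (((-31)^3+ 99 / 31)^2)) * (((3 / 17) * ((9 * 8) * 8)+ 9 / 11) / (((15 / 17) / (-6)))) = -313448955283655937378 / 2344947522731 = -133669923.21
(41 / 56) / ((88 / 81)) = 3321 / 4928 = 0.67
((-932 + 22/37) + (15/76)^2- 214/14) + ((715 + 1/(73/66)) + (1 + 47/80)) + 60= -169.16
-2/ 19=-0.11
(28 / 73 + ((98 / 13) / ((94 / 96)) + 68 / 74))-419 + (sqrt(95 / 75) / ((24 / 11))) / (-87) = -676625307 / 1650311-11*sqrt(285) / 31320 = -410.00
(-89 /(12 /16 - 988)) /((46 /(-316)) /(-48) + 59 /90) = 40498560 /295863029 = 0.14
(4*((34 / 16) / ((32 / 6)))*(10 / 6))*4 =85 / 8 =10.62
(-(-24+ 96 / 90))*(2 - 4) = -688 / 15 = -45.87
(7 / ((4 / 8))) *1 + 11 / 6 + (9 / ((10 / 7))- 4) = 272 / 15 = 18.13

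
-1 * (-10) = 10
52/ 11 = 4.73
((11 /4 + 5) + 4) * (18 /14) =423 /28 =15.11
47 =47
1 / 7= 0.14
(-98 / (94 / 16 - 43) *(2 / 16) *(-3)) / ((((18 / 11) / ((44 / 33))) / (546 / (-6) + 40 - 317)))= 296.82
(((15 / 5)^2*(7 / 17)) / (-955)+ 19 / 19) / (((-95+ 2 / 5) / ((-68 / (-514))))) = -32344 / 23218151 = -0.00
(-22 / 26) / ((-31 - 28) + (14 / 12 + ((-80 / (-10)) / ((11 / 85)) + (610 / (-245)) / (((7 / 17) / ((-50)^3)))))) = -249018 / 222437672717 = -0.00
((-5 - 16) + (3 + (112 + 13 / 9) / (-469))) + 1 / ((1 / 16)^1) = -9463 / 4221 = -2.24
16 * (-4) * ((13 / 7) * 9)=-7488 / 7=-1069.71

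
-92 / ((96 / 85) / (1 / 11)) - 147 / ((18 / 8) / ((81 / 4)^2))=-7074713 / 264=-26798.16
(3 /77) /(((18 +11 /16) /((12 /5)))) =576 /115115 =0.01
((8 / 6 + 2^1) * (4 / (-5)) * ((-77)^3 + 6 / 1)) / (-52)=-913054 / 39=-23411.64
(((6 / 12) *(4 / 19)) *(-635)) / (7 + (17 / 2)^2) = -5080 / 6023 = -0.84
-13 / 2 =-6.50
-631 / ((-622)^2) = -0.00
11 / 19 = 0.58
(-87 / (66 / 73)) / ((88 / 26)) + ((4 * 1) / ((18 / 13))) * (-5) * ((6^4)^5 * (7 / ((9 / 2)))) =-79521897448954948481 / 968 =-82150720505118748.43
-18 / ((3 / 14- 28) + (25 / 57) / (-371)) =761292 / 1175219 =0.65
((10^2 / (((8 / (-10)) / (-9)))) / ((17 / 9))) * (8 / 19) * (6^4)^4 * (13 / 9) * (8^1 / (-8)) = -330069859172352000 / 323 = -1021888108892730.65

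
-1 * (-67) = 67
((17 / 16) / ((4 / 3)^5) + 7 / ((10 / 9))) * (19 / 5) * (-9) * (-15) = 275353263 / 81920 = 3361.25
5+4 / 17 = 89 / 17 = 5.24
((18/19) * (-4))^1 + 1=-53/19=-2.79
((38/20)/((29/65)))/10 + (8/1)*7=32727/580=56.43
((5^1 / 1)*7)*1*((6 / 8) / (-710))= -21 / 568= -0.04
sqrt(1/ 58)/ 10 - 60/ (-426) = sqrt(58)/ 580 + 10/ 71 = 0.15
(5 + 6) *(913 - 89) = 9064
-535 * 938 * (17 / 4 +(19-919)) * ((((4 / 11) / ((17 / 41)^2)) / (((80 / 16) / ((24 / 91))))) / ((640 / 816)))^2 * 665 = 893654038365842664 / 147744025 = 6048664495.00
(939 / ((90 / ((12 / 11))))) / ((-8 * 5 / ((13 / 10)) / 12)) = -12207 / 2750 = -4.44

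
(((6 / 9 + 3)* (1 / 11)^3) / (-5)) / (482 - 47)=-1 / 789525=-0.00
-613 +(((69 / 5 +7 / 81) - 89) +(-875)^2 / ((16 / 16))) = 309799439 / 405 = 764936.89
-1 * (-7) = 7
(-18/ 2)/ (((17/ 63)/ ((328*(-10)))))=1859760/ 17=109397.65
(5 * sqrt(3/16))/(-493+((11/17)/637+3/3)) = -54145 * sqrt(3)/21311428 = -0.00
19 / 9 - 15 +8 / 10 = -544 / 45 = -12.09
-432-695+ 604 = -523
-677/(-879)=677/879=0.77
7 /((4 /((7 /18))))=49 /72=0.68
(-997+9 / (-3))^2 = 1000000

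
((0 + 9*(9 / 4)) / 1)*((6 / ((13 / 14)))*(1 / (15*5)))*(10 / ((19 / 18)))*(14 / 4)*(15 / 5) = 214326 / 1235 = 173.54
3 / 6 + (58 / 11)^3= 391555 / 2662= 147.09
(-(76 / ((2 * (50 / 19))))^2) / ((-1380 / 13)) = 1694173 / 862500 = 1.96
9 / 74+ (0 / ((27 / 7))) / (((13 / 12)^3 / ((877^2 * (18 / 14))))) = 0.12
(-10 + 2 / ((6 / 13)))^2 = 289 / 9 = 32.11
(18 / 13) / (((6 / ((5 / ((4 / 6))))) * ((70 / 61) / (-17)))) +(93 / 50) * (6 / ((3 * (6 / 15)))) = -29739 / 1820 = -16.34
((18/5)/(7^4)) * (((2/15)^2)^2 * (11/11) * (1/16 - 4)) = -2/1071875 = -0.00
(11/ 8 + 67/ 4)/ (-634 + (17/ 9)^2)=-2349/ 81704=-0.03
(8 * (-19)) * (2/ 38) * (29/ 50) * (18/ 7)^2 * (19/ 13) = -714096/ 15925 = -44.84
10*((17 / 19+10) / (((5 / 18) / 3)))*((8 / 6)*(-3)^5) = -7243344 / 19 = -381228.63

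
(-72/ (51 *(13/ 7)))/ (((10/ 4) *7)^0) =-168/ 221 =-0.76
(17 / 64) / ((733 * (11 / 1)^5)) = 17 / 7555224512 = 0.00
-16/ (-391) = 16/ 391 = 0.04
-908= -908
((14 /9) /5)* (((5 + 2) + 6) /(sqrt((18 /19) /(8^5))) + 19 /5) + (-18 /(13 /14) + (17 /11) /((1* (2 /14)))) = -237587 /32175 + 23296* sqrt(19) /135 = 744.80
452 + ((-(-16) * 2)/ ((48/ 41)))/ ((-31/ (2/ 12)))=126067/ 279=451.85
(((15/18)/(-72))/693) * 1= -5/299376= -0.00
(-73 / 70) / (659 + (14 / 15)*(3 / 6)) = -219 / 138488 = -0.00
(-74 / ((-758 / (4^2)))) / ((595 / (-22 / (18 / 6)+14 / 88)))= -140156 / 7441665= -0.02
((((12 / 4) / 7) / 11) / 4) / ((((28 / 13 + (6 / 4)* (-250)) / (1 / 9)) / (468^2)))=-237276 / 373219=-0.64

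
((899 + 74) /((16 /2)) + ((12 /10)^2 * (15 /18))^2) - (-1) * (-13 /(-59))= 1454767 /11800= 123.29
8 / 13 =0.62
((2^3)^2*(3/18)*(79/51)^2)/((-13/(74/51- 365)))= 3702860192/5173389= 715.75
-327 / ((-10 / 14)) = 2289 / 5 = 457.80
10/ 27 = 0.37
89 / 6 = 14.83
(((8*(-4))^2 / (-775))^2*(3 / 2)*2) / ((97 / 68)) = 3.67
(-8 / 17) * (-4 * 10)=18.82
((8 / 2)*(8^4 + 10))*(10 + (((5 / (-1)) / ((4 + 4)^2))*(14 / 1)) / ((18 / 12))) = 913585 / 6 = 152264.17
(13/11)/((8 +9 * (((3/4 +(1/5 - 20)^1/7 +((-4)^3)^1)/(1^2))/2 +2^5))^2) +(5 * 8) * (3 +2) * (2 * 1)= 633039600/1580051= 400.65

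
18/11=1.64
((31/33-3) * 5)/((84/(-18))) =170/77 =2.21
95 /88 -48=-4129 /88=-46.92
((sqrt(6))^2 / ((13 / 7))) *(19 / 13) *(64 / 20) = 12768 / 845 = 15.11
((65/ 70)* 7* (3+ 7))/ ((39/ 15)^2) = 125/ 13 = 9.62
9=9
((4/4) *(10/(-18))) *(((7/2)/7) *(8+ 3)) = -55/18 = -3.06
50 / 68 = 25 / 34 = 0.74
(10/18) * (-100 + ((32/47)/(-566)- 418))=-34449670/119709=-287.78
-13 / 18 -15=-283 / 18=-15.72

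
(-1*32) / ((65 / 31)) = -992 / 65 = -15.26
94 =94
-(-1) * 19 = 19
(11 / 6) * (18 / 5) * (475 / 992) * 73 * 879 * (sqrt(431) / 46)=201163545 * sqrt(431) / 45632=91520.51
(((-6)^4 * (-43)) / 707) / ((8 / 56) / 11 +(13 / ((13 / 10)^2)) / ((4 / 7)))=-166023 / 28381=-5.85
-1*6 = -6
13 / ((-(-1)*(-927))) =-13 / 927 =-0.01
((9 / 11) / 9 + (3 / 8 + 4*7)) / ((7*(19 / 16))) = 5010 / 1463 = 3.42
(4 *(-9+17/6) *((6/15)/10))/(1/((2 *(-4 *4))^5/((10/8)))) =9932111872/375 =26485631.66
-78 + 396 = 318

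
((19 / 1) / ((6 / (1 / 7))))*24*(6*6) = 2736 / 7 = 390.86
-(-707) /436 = 707 /436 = 1.62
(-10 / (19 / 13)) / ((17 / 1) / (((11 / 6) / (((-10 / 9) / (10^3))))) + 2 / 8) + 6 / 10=-2099913 / 75145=-27.94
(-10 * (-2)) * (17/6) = 170/3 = 56.67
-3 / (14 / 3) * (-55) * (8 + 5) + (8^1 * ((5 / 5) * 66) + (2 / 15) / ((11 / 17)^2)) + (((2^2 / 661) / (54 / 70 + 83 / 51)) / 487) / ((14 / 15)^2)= 1235844016575976 / 1250903239905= 987.96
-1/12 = -0.08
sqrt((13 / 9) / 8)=sqrt(26) / 12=0.42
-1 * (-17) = 17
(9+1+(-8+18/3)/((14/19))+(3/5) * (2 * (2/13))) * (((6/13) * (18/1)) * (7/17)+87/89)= 294050889/8949395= 32.86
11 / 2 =5.50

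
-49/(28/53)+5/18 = -3329/36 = -92.47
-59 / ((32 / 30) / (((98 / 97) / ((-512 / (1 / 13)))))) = 43365 / 5165056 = 0.01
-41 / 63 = -0.65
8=8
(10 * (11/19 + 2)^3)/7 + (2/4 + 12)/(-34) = 11257285/466412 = 24.14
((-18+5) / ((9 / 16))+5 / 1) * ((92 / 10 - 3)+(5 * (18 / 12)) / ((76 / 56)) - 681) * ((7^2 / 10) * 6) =507821447 / 1425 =356365.93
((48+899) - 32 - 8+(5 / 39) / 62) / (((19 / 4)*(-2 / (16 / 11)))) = -35090096 / 252681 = -138.87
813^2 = 660969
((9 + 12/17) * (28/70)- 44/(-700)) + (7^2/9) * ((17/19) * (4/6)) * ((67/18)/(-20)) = 183551371/54942300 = 3.34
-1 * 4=-4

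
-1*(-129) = 129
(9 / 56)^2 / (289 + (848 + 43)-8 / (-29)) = 2349 / 107339008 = 0.00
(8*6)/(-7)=-48/7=-6.86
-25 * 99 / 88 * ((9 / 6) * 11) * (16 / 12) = -2475 / 4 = -618.75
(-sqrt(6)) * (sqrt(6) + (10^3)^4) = -1000000000000 * sqrt(6) - 6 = -2449489742789.18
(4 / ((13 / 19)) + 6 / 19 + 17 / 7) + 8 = 16.59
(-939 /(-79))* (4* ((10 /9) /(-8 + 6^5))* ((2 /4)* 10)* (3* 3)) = 23475 /76709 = 0.31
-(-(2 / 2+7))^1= 8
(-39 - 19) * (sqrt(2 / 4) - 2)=116 - 29 * sqrt(2)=74.99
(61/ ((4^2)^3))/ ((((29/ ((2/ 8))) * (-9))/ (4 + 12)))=-61/ 267264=-0.00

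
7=7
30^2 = 900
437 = 437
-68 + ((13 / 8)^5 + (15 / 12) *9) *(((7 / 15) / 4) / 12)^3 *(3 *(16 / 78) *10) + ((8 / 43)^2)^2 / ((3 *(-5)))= -462043876774061155541 / 6794767672698470400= -68.00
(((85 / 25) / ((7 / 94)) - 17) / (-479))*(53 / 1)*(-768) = 2435.20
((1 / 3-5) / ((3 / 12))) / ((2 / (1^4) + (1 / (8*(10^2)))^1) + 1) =-6.22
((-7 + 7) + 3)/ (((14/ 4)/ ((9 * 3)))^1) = 23.14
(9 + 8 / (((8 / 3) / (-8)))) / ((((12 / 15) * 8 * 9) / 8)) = -25 / 12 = -2.08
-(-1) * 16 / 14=1.14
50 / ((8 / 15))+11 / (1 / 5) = 595 / 4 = 148.75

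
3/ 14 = 0.21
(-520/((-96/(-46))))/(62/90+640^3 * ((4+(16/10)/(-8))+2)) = -22425/136839168062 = -0.00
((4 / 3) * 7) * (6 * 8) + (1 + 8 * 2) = 465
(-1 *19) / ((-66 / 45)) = 285 / 22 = 12.95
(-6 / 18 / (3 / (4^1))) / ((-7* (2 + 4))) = 2 / 189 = 0.01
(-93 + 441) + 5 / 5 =349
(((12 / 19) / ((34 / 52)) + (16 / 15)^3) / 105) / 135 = 0.00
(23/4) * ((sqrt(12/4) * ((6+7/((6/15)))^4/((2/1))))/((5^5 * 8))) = 112232663 * sqrt(3)/3200000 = 60.75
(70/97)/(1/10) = 700/97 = 7.22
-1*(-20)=20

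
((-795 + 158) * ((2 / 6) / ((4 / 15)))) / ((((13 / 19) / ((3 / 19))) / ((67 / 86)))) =-49245 / 344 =-143.15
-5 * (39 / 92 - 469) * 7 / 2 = 1508815 / 184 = 8200.08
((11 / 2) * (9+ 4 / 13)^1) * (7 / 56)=1331 / 208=6.40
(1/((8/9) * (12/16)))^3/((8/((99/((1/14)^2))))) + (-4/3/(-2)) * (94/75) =29472833/3600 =8186.90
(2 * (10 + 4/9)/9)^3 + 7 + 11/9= 11014298/531441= 20.73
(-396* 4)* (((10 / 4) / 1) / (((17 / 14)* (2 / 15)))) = -415800 / 17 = -24458.82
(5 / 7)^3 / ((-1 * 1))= -125 / 343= -0.36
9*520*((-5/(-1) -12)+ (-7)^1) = -65520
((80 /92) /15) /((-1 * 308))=-0.00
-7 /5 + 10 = 43 /5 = 8.60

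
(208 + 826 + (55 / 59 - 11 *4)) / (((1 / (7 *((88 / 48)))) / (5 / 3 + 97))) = 666267140 / 531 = 1254740.38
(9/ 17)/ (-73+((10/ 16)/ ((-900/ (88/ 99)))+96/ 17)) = -14580/ 1854917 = -0.01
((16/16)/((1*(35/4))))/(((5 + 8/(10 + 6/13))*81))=34/138915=0.00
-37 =-37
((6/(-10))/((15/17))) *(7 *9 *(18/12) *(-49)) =157437/50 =3148.74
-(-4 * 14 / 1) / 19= 56 / 19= 2.95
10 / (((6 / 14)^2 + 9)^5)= 282475249 / 1845281250000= 0.00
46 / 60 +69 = 2093 / 30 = 69.77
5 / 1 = 5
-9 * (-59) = 531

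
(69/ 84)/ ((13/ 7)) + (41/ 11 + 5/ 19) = 48175/ 10868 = 4.43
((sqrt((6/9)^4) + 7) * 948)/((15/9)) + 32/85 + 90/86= 15481933/3655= 4235.82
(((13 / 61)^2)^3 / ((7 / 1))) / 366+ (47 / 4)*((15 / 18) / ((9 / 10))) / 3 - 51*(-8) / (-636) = 1127656999035530431 / 377770259861068284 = 2.99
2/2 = 1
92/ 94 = 46/ 47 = 0.98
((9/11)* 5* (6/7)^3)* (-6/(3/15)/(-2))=145800/3773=38.64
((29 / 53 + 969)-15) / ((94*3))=3.38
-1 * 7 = -7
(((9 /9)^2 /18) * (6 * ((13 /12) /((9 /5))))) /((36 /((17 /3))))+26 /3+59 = 2368897 /34992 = 67.70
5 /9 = 0.56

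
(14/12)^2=49/36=1.36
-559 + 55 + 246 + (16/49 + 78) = -8804/49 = -179.67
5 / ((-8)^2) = 5 / 64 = 0.08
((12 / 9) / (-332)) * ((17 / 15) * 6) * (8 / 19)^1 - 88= -88.01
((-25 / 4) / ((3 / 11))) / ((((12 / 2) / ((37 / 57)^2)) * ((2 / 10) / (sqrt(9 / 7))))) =-1882375 * sqrt(7) / 545832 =-9.12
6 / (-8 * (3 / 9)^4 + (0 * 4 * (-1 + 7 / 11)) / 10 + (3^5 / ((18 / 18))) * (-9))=-0.00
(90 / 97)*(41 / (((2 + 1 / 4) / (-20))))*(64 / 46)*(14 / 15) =-2938880 / 6693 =-439.10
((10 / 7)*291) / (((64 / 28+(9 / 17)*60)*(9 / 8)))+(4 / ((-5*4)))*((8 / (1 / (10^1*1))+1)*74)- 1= -18066061 / 15195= -1188.95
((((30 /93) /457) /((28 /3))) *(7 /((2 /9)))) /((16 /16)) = 135 /56668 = 0.00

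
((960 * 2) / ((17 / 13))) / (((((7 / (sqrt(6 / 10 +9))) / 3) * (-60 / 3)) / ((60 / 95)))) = -179712 * sqrt(15) / 11305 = -61.57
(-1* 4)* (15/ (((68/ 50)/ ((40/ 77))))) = -30000/ 1309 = -22.92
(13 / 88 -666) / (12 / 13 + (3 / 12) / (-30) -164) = 11426025 / 2798543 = 4.08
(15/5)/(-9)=-1/3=-0.33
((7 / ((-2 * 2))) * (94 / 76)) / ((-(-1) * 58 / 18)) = -2961 / 4408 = -0.67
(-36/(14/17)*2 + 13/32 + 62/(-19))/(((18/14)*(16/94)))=-2006665/4864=-412.55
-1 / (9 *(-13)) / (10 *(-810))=-1 / 947700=-0.00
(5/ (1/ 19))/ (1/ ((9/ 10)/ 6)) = 57/ 4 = 14.25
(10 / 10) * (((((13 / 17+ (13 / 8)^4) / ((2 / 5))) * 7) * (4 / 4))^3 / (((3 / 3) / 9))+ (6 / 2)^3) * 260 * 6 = 11768693908896472173397785 / 337618789203968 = 34857935296.33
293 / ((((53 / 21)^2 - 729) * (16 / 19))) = -2455047 / 5098880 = -0.48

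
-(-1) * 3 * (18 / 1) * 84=4536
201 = 201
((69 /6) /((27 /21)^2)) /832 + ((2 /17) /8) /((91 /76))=331105 /16039296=0.02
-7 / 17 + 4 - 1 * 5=-24 / 17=-1.41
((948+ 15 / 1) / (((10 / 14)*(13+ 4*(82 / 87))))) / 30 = 195489 / 72950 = 2.68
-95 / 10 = -9.50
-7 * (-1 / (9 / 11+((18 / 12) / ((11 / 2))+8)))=77 / 100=0.77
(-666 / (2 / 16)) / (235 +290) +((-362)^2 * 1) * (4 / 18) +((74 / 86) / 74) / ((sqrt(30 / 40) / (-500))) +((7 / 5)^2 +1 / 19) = 871199132 / 29925 -500 * sqrt(3) / 129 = 29106.04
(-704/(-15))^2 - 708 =336316/225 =1494.74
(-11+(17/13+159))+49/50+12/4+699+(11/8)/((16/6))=17738309/20800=852.80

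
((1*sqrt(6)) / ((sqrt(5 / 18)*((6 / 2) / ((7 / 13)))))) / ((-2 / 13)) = -7*sqrt(15) / 5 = -5.42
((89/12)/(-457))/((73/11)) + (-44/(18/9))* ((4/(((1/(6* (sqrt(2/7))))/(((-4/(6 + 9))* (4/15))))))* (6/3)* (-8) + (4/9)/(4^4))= -45056* sqrt(14)/525- 390467/9607968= -321.15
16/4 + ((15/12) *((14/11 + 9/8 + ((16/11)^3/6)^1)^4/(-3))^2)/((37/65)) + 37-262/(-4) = 1363.31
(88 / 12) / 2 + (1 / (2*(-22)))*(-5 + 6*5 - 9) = 109 / 33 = 3.30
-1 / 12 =-0.08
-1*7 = -7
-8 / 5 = -1.60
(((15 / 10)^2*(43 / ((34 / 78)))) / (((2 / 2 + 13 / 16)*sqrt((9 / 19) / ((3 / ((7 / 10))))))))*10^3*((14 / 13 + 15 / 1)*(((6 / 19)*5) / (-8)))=-63855000*sqrt(3990) / 3451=-1168789.76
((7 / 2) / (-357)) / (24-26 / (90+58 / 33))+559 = 1023671906 / 1831257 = 559.00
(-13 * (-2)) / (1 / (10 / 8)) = 65 / 2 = 32.50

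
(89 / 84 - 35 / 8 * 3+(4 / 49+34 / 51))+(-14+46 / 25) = -23.48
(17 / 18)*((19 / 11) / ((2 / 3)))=323 / 132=2.45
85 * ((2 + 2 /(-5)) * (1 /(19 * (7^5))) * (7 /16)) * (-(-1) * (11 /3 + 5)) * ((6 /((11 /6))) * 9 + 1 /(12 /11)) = 46631 /950796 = 0.05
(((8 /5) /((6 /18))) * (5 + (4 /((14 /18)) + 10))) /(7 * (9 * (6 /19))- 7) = 64296 /8575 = 7.50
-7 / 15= -0.47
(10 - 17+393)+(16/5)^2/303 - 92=2227306/7575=294.03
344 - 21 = 323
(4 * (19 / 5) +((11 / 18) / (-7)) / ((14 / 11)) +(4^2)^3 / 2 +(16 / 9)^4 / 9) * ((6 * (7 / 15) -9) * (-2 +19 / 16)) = 48139782559817 / 4629441600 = 10398.62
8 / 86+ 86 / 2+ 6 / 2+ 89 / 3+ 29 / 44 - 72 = 25081 / 5676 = 4.42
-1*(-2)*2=4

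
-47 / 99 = -0.47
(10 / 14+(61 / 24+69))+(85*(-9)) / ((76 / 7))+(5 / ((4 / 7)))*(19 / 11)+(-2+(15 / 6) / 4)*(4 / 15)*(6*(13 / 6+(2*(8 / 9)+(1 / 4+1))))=2886883 / 526680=5.48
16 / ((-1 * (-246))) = 8 / 123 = 0.07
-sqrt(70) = -8.37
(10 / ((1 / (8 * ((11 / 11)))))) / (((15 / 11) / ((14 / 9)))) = 2464 / 27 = 91.26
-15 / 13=-1.15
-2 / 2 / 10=-1 / 10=-0.10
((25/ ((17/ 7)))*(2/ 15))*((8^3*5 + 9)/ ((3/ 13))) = 2337790/ 153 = 15279.67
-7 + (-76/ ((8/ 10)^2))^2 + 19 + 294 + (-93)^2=368905/ 16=23056.56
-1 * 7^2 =-49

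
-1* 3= -3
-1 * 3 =-3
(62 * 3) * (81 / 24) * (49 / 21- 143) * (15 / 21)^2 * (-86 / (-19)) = -189852525 / 931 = -203923.23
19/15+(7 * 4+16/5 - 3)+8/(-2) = 382/15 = 25.47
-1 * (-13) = 13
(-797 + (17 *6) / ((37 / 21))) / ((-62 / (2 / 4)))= 27347 / 4588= 5.96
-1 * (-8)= 8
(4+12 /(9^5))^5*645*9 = 650586726438134873288867840 /109418989131512359209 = 5945830.17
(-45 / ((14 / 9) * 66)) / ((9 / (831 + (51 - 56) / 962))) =-11991255 / 296296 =-40.47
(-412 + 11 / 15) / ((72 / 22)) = -67859 / 540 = -125.66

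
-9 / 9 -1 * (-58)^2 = -3365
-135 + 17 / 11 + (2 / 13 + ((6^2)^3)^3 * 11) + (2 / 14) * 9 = 1118276682875796429 / 1001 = 1117159523352443.99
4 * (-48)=-192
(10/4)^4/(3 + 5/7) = 10.52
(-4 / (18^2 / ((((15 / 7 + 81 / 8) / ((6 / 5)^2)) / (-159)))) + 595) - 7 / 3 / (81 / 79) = 5129849437 / 8654688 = 592.72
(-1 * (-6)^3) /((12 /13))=234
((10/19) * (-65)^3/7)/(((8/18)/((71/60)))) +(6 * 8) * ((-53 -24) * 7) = -86022933/1064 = -80848.62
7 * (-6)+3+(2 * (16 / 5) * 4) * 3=189 / 5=37.80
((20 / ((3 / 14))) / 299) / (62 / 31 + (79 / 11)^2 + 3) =0.01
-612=-612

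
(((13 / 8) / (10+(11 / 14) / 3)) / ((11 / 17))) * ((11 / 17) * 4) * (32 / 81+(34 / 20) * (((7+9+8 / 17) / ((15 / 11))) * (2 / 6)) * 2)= 519064 / 58185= 8.92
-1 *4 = -4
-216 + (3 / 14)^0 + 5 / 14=-214.64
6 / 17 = 0.35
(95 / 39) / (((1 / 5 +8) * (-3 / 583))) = -276925 / 4797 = -57.73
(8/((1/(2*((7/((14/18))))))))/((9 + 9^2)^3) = 2/10125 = 0.00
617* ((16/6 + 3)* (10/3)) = 104890/9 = 11654.44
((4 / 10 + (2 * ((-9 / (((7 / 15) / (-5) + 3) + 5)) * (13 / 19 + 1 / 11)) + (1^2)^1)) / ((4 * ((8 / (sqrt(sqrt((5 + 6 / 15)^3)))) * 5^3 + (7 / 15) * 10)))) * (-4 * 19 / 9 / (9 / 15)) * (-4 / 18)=-706065625000000 * 15^(1 / 4) / 1375945209743435397- 5535554500 * 15^(3 / 4) / 152882801082603933 + 232493289 / 50960933694201311 + 1976983750000 * sqrt(15) / 458648403247811799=-0.00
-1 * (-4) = 4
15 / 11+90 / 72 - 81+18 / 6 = -3317 / 44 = -75.39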